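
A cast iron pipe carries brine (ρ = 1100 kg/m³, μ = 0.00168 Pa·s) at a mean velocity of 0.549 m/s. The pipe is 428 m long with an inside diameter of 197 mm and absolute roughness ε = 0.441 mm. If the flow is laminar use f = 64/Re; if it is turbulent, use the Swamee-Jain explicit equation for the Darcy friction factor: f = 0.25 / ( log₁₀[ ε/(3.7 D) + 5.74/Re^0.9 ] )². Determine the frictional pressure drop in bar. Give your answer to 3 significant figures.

ΔP ≈ 0.0956 bar

Reynolds number Re = ρVD/μ = 1100 · 0.549 · 0.197 / 0.00168 = 7.081e+04.
Re > 4000 → turbulent. Relative roughness ε/D = 0.000441/0.197 = 0.00224. Swamee-Jain: f = 0.25/(log₁₀[0.00224/3.7 + 5.74/7.081e+04^0.9])² = 0.25/(log₁₀[0.000605 + 0.000248])² = 0.25/(-3.069)² = 0.02654.
Darcy-Weisbach: ΔP = f(L/D)(ρV²/2) = 0.02654·(428/0.197)·(1100·0.549²/2) = 0.02654·2173·165.8 = 9558 Pa.
ΔP = 9558 Pa = 0.0956 bar.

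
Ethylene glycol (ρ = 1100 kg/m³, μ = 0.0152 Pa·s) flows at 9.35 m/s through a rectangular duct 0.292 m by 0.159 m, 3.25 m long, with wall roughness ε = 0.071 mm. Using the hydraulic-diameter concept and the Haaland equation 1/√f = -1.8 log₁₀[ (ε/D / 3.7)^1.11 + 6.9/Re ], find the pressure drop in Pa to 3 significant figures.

Hydraulic diameter D_h = 4A/P = 4·(0.292·0.159)/(2·(0.292+0.159)) = 0.1857/0.902 = 0.2059 m.
Re = ρVD_h/μ = 1100·9.35·0.2059/0.0152 = 1.393e+05.
ε/D_h = 7.1e-05/0.2059 = 0.000345; Haaland gives 1/√f = -1.8 log₁₀[3.36e-05+4.95e-05] = 7.345, so f = 0.01854.
ΔP = f(L/D_h)(ρV²/2) = 0.01854·3.25/0.2059·4.808e+04 = 1.407e+04 Pa.

ΔP ≈ 14100 Pa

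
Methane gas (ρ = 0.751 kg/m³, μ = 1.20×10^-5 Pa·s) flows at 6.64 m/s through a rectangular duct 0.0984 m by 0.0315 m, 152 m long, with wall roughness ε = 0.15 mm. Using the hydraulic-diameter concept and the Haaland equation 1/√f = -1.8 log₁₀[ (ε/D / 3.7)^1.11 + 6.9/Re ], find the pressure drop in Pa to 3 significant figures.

Hydraulic diameter D_h = 4A/P = 4·(0.0984·0.0315)/(2·(0.0984+0.0315)) = 0.0124/0.2598 = 0.04772 m.
Re = ρVD_h/μ = 0.751·6.64·0.04772/1.2e-05 = 1.983e+04.
ε/D_h = 0.00015/0.04772 = 0.00314; Haaland gives 1/√f = -1.8 log₁₀[0.00039+0.000348] = 5.637, so f = 0.03147.
ΔP = f(L/D_h)(ρV²/2) = 0.03147·152/0.04772·16.56 = 1659 Pa.

ΔP ≈ 1660 Pa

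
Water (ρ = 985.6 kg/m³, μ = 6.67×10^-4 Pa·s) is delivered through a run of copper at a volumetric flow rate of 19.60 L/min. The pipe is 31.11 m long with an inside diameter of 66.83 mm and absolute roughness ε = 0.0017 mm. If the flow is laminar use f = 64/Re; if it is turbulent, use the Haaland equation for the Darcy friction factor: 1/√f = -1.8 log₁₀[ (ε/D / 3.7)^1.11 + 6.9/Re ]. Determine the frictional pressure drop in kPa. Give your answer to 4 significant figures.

Q = 19.60 L/min = 19.60/60000 = 0.0003267 m³/s.
Cross-sectional area A = πD²/4 = π(0.06683)²/4 = 0.003508 m²; mean velocity V = Q/A = 0.0003267/0.003508 = 0.09313 m/s.
Reynolds number Re = ρVD/μ = 985.6 · 0.09313 · 0.06683 / 0.000667 = 9196.
Re > 4000 → turbulent. Relative roughness ε/D = 1.7e-06/0.06683 = 2.54e-05. Haaland: 1/√f = -1.8 log₁₀[(2.54e-05/3.7)^1.11 + 6.9/9196] = -1.8 log₁₀[1.86e-06 + 0.00075] = 5.623, so f = 0.03163.
Darcy-Weisbach: ΔP = f(L/D)(ρV²/2) = 0.03163·(31.11/0.06683)·(985.6·0.09313²/2) = 0.03163·465.5·4.274 = 62.93 Pa.
ΔP = 62.93 Pa = 0.06293 kPa.

ΔP ≈ 0.06293 kPa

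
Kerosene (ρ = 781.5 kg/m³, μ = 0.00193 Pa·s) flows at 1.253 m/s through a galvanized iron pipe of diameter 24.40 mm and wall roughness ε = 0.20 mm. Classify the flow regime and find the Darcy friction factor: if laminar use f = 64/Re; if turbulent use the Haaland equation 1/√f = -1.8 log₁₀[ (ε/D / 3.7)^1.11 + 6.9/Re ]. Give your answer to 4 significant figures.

Re = ρVD/μ = 781.5·1.253·0.0244/0.00193 = 1.238e+04.
Re > 4000 → turbulent. ε/D = 0.0002/0.0244 = 0.0082; Haaland: 1/√f = -1.8 log₁₀[0.00113 + 0.000557] = 4.991, so f = 0.04015.

f ≈ 0.04015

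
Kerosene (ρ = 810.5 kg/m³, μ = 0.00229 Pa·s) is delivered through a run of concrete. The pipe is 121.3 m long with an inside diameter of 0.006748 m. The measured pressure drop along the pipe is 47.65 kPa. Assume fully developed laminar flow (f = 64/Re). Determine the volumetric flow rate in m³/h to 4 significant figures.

For laminar flow, f = 64/Re with Re = ρVD/μ, so Darcy-Weisbach reduces to ΔP = 32μLV/D². Solving for V: V = ΔP·D²/(32μL) = 4.765e+04·(0.006748)²/(32·0.00229·121.3) = 0.2441 m/s.
Check: Re = ρVD/μ = 810.5·0.2441·0.006748/0.00229 = 583 < 2300, so the laminar assumption holds.
Q = V·A = 0.2441·(π/4·0.006748²) = 8.73e-06 m³/s = 0.03143 m³/h.

Q ≈ 0.03143 m³/h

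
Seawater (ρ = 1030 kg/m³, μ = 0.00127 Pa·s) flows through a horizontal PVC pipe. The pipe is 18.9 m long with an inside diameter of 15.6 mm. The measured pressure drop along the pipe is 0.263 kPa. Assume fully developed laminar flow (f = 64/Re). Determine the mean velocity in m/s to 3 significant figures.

For laminar flow, f = 64/Re with Re = ρVD/μ, so Darcy-Weisbach reduces to ΔP = 32μLV/D². Solving for V: V = ΔP·D²/(32μL) = 263·(0.0156)²/(32·0.00127·18.9) = 0.08333 m/s.
Check: Re = ρVD/μ = 1030·0.08333·0.0156/0.00127 = 1054 < 2300, so the laminar assumption holds.

V ≈ 0.0833 m/s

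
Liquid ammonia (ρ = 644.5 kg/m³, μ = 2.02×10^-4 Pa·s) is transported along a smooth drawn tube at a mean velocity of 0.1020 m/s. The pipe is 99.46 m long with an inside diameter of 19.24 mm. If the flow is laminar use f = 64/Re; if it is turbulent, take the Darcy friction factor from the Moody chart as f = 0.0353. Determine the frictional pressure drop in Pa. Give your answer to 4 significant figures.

Reynolds number Re = ρVD/μ = 644.5 · 0.102 · 0.01924 / 0.000202 = 6261.
Re > 4000 → turbulent; use the Moody-chart value f = 0.0353.
Darcy-Weisbach: ΔP = f(L/D)(ρV²/2) = 0.0353·(99.46/0.01924)·(644.5·0.102²/2) = 0.0353·5169·3.353 = 611.8 Pa.

ΔP ≈ 611.8 Pa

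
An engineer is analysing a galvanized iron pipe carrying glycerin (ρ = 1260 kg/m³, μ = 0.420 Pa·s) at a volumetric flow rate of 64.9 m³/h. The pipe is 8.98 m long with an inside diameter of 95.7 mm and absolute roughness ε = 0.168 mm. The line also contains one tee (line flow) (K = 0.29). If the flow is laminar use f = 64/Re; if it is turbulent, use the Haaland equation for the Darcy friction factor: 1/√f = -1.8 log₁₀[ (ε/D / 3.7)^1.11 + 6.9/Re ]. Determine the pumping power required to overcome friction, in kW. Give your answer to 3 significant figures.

P ≈ 0.616 kW

Q = 64.9 m³/h = 64.9/3600 = 0.01803 m³/s.
Cross-sectional area A = πD²/4 = π(0.0957)²/4 = 0.007193 m²; mean velocity V = Q/A = 0.01803/0.007193 = 2.506 m/s.
Reynolds number Re = ρVD/μ = 1260 · 2.506 · 0.0957 / 0.42 = 719.6.
Re < 2300 → laminar flow, so f = 64/Re = 64/719.6 = 0.08894 (the turbulent correlation is not needed).
Total minor-loss coefficient ΣK = 1·0.29 = 0.29.
ΔP = [f·L/D + ΣK]·(ρV²/2) = [0.08894·8.98/0.0957 + 0.29]·(1260·2.506²/2) = [8.346 + 0.29]·3957 = 3.418e+04 Pa.
Pumping power P = QΔP = 0.01803·3.418e+04 = 616.1 W = 0.616 kW.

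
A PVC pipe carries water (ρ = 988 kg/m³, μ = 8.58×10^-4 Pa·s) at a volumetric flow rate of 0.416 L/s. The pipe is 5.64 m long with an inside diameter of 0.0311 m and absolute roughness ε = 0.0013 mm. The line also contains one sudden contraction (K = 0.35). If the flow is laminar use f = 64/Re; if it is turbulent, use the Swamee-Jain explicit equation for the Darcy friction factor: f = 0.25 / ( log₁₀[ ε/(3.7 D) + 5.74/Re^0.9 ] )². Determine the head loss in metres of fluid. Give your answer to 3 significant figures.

Q = 0.416 L/s = 0.416/1000 = 0.000416 m³/s.
Cross-sectional area A = πD²/4 = π(0.0311)²/4 = 0.0007596 m²; mean velocity V = Q/A = 0.000416/0.0007596 = 0.5476 m/s.
Reynolds number Re = ρVD/μ = 988 · 0.5476 · 0.0311 / 0.000858 = 1.961e+04.
Re > 4000 → turbulent. Relative roughness ε/D = 1.3e-06/0.0311 = 4.18e-05. Swamee-Jain: f = 0.25/(log₁₀[4.18e-05/3.7 + 5.74/1.961e+04^0.9])² = 0.25/(log₁₀[1.13e-05 + 0.000786])² = 0.25/(-3.098)² = 0.02605.
Total minor-loss coefficient ΣK = 1·0.35 = 0.35.
ΔP = [f·L/D + ΣK]·(ρV²/2) = [0.02605·5.64/0.0311 + 0.35]·(988·0.5476²/2) = [4.723 + 0.35]·148.1 = 751.6 Pa.
Head loss h_f = ΔP/(ρg) = 751.6/(988·9.81) = 0.0775 m.

h_f ≈ 0.0775 m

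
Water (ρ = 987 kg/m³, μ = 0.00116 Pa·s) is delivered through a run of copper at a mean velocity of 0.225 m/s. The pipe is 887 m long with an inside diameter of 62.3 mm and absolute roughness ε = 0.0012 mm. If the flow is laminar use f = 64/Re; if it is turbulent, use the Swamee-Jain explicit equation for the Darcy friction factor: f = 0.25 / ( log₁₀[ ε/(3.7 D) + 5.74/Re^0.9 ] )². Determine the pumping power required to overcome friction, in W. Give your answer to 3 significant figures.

P ≈ 7.21 W

Reynolds number Re = ρVD/μ = 987 · 0.225 · 0.0623 / 0.00116 = 1.193e+04.
Re > 4000 → turbulent. Relative roughness ε/D = 1.2e-06/0.0623 = 1.93e-05. Swamee-Jain: f = 0.25/(log₁₀[1.93e-05/3.7 + 5.74/1.193e+04^0.9])² = 0.25/(log₁₀[5.21e-06 + 0.00123])² = 0.25/(-2.908)² = 0.02956.
Darcy-Weisbach: ΔP = f(L/D)(ρV²/2) = 0.02956·(887/0.0623)·(987·0.225²/2) = 0.02956·1.424e+04·24.98 = 1.051e+04 Pa.
Q = V·A = 0.225·0.003048 = 0.0006859 m³/s.
Pumping power P = QΔP = 0.0006859·1.051e+04 = 7.212 W = 7.21 W.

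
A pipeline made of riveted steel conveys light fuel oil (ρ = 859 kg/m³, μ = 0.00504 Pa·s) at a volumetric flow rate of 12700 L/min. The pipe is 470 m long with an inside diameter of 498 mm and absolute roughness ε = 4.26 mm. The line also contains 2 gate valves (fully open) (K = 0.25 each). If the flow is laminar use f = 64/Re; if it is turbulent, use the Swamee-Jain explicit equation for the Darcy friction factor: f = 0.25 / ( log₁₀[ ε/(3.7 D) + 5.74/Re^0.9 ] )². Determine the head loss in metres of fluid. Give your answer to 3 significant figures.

h_f ≈ 2.13 m

Q = 12700 L/min = 12700/60000 = 0.2117 m³/s.
Cross-sectional area A = πD²/4 = π(0.498)²/4 = 0.1948 m²; mean velocity V = Q/A = 0.2117/0.1948 = 1.087 m/s.
Reynolds number Re = ρVD/μ = 859 · 1.087 · 0.498 / 0.00504 = 9.224e+04.
Re > 4000 → turbulent. Relative roughness ε/D = 0.00426/0.498 = 0.00855. Swamee-Jain: f = 0.25/(log₁₀[0.00855/3.7 + 5.74/9.224e+04^0.9])² = 0.25/(log₁₀[0.00231 + 0.000195])² = 0.25/(-2.601)² = 0.03696.
Total minor-loss coefficient ΣK = 2·0.25 = 0.5.
ΔP = [f·L/D + ΣK]·(ρV²/2) = [0.03696·470/0.498 + 0.5]·(859·1.087²/2) = [34.88 + 0.5]·507.2 = 1.794e+04 Pa.
Head loss h_f = ΔP/(ρg) = 1.794e+04/(859·9.81) = 2.13 m.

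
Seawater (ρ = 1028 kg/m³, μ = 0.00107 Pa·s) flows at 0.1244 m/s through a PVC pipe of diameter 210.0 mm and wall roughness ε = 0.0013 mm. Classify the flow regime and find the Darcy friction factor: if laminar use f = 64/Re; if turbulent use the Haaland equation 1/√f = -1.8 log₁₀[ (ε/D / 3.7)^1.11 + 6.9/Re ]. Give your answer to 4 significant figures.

Re = ρVD/μ = 1028·0.1244·0.21/0.00107 = 2.51e+04.
Re > 4000 → turbulent. ε/D = 1.3e-06/0.21 = 6.19e-06; Haaland: 1/√f = -1.8 log₁₀[3.87e-07 + 0.000275] = 6.408, so f = 0.02435.

f ≈ 0.02435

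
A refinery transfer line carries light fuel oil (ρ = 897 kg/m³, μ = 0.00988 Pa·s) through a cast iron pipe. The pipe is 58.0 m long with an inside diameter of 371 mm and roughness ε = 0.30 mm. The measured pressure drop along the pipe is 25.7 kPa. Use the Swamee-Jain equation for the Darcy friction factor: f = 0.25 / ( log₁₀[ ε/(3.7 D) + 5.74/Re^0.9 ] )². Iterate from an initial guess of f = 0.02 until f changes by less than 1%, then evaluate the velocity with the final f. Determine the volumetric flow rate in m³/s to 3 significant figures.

Q ≈ 0.452 m³/s

Rearranging Darcy-Weisbach: V = √(2·ΔP·D/(f·L·ρ)). With ε/D = 0.0003/0.371 = 0.000809, iterate starting from f = 0.02:
  f = 0.02 → V = √(2·2.57e+04·0.371/(0.02·58·897)) = 4.281 m/s; Re = ρVD/μ = 1.442e+05; f → 0.02092
  f = 0.02092 → V = 4.186 m/s; Re = 1.41e+05; f → 0.02096
Converged (Δf/f < 1%). With the final f = 0.02096: V = √(2·2.57e+04·0.371/(0.02096·58·897)) = 4.182 m/s.
Q = V·A = 4.182·(π/4·0.371²) = 0.4521 m³/s = 0.452 m³/s.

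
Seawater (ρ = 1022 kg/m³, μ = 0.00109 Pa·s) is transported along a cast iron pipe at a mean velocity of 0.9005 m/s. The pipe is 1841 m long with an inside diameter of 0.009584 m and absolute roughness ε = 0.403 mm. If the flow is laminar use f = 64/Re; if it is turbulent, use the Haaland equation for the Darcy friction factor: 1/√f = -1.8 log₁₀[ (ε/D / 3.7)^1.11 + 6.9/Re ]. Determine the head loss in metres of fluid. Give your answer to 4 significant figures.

Reynolds number Re = ρVD/μ = 1022 · 0.9005 · 0.009584 / 0.00109 = 8092.
Re > 4000 → turbulent. Relative roughness ε/D = 0.000403/0.009584 = 0.042. Haaland: 1/√f = -1.8 log₁₀[(0.042/3.7)^1.11 + 6.9/8092] = -1.8 log₁₀[0.00694 + 0.000853] = 3.794, so f = 0.06945.
Darcy-Weisbach: ΔP = f(L/D)(ρV²/2) = 0.06945·(1841/0.009584)·(1022·0.9005²/2) = 0.06945·1.921e+05·414.4 = 5.528e+06 Pa.
Head loss h_f = ΔP/(ρg) = 5.528e+06/(1022·9.81) = 551.4 m.

h_f ≈ 551.4 m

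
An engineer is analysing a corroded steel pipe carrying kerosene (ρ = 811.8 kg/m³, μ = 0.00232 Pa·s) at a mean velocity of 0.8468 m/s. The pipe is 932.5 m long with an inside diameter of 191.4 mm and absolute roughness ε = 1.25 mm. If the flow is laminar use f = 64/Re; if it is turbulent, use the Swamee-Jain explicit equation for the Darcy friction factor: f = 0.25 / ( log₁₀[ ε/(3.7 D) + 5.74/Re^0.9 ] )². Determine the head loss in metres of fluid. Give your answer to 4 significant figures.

Reynolds number Re = ρVD/μ = 811.8 · 0.8468 · 0.1914 / 0.00232 = 5.671e+04.
Re > 4000 → turbulent. Relative roughness ε/D = 0.00125/0.1914 = 0.00653. Swamee-Jain: f = 0.25/(log₁₀[0.00653/3.7 + 5.74/5.671e+04^0.9])² = 0.25/(log₁₀[0.00177 + 0.000302])² = 0.25/(-2.685)² = 0.03469.
Darcy-Weisbach: ΔP = f(L/D)(ρV²/2) = 0.03469·(932.5/0.1914)·(811.8·0.8468²/2) = 0.03469·4872·291.1 = 4.919e+04 Pa.
Head loss h_f = ΔP/(ρg) = 4.919e+04/(811.8·9.81) = 6.177 m.

h_f ≈ 6.177 m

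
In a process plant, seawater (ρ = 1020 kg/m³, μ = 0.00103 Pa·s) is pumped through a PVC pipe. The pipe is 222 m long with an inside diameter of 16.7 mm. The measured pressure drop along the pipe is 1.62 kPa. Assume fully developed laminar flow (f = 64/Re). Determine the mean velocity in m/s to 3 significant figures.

For laminar flow, f = 64/Re with Re = ρVD/μ, so Darcy-Weisbach reduces to ΔP = 32μLV/D². Solving for V: V = ΔP·D²/(32μL) = 1620·(0.0167)²/(32·0.00103·222) = 0.06175 m/s.
Check: Re = ρVD/μ = 1020·0.06175·0.0167/0.00103 = 1021 < 2300, so the laminar assumption holds.

V ≈ 0.0617 m/s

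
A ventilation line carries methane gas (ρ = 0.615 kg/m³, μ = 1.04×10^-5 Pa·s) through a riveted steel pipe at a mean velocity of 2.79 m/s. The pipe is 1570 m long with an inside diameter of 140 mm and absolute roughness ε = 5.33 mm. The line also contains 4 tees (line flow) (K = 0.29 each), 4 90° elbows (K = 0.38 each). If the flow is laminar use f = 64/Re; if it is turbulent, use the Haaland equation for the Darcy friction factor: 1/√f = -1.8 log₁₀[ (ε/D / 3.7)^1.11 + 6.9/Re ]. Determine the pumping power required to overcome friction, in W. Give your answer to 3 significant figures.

Reynolds number Re = ρVD/μ = 0.615 · 2.79 · 0.14 / 1.04e-05 = 2.31e+04.
Re > 4000 → turbulent. Relative roughness ε/D = 0.00533/0.14 = 0.0381. Haaland: 1/√f = -1.8 log₁₀[(0.0381/3.7)^1.11 + 6.9/2.31e+04] = -1.8 log₁₀[0.00622 + 0.000299] = 3.935, so f = 0.0646.
Total minor-loss coefficient ΣK = 4·0.29 + 4·0.38 = 2.68.
ΔP = [f·L/D + ΣK]·(ρV²/2) = [0.0646·1570/0.14 + 2.68]·(0.615·2.79²/2) = [724.4 + 2.68]·2.394 = 1740 Pa.
Q = V·A = 2.79·0.01539 = 0.04295 m³/s.
Pumping power P = QΔP = 0.04295·1740 = 74.75 W = 74.7 W.

P ≈ 74.7 W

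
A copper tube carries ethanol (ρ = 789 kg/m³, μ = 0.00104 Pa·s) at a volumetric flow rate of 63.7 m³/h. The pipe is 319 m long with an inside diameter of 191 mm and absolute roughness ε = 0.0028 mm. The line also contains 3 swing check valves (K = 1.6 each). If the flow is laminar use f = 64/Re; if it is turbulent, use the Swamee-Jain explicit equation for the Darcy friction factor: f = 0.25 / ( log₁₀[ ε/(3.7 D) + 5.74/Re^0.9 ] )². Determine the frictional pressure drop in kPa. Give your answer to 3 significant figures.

ΔP ≈ 5.34 kPa

Q = 63.7 m³/h = 63.7/3600 = 0.01769 m³/s.
Cross-sectional area A = πD²/4 = π(0.191)²/4 = 0.02865 m²; mean velocity V = Q/A = 0.01769/0.02865 = 0.6176 m/s.
Reynolds number Re = ρVD/μ = 789 · 0.6176 · 0.191 / 0.00104 = 8.949e+04.
Re > 4000 → turbulent. Relative roughness ε/D = 2.8e-06/0.191 = 1.47e-05. Swamee-Jain: f = 0.25/(log₁₀[1.47e-05/3.7 + 5.74/8.949e+04^0.9])² = 0.25/(log₁₀[3.96e-06 + 0.000201])² = 0.25/(-3.689)² = 0.01837.
Total minor-loss coefficient ΣK = 3·1.6 = 4.8.
ΔP = [f·L/D + ΣK]·(ρV²/2) = [0.01837·319/0.191 + 4.8]·(789·0.6176²/2) = [30.68 + 4.8]·150.5 = 5338 Pa.
ΔP = 5338 Pa = 5.34 kPa.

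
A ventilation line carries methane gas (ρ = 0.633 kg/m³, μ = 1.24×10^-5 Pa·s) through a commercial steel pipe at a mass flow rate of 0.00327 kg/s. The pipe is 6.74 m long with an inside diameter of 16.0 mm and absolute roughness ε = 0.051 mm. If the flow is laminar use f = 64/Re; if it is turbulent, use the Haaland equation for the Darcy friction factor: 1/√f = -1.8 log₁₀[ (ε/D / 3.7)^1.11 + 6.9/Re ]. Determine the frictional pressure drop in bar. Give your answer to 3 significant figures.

ΔP ≈ 0.0276 bar

A = πD²/4 = π(0.016)²/4 = 0.0002011 m²; mean velocity V = ṁ/(ρA) = 0.00327/(0.633 · 0.0002011) = 25.69 m/s.
Reynolds number Re = ρVD/μ = 0.633 · 25.69 · 0.016 / 1.24e-05 = 2.099e+04.
Re > 4000 → turbulent. Relative roughness ε/D = 5.1e-05/0.016 = 0.00319. Haaland: 1/√f = -1.8 log₁₀[(0.00319/3.7)^1.11 + 6.9/2.099e+04] = -1.8 log₁₀[0.000396 + 0.000329] = 5.651, so f = 0.03131.
Darcy-Weisbach: ΔP = f(L/D)(ρV²/2) = 0.03131·(6.74/0.016)·(0.633·25.69²/2) = 0.03131·421.2·208.9 = 2756 Pa.
ΔP = 2756 Pa = 0.0276 bar.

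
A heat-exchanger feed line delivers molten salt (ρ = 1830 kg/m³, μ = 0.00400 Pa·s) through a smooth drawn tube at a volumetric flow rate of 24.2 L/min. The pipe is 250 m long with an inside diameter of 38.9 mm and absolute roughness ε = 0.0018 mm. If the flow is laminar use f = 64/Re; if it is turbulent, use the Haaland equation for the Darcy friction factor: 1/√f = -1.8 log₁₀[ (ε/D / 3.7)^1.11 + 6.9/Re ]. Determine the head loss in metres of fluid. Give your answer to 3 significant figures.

h_f ≈ 1.35 m

Q = 24.2 L/min = 24.2/60000 = 0.0004033 m³/s.
Cross-sectional area A = πD²/4 = π(0.0389)²/4 = 0.001188 m²; mean velocity V = Q/A = 0.0004033/0.001188 = 0.3394 m/s.
Reynolds number Re = ρVD/μ = 1830 · 0.3394 · 0.0389 / 0.004 = 6040.
Re > 4000 → turbulent. Relative roughness ε/D = 1.8e-06/0.0389 = 4.63e-05. Haaland: 1/√f = -1.8 log₁₀[(4.63e-05/3.7)^1.11 + 6.9/6040] = -1.8 log₁₀[3.61e-06 + 0.00114] = 5.293, so f = 0.03569.
Darcy-Weisbach: ΔP = f(L/D)(ρV²/2) = 0.03569·(250/0.0389)·(1830·0.3394²/2) = 0.03569·6427·105.4 = 2.417e+04 Pa.
Head loss h_f = ΔP/(ρg) = 2.417e+04/(1830·9.81) = 1.35 m.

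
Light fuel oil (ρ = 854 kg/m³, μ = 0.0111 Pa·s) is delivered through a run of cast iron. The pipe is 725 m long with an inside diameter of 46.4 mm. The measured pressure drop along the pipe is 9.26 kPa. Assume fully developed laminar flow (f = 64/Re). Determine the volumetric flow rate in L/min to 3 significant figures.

Q ≈ 7.85 L/min

For laminar flow, f = 64/Re with Re = ρVD/μ, so Darcy-Weisbach reduces to ΔP = 32μLV/D². Solving for V: V = ΔP·D²/(32μL) = 9260·(0.0464)²/(32·0.0111·725) = 0.07742 m/s.
Check: Re = ρVD/μ = 854·0.07742·0.0464/0.0111 = 276.4 < 2300, so the laminar assumption holds.
Q = V·A = 0.07742·(π/4·0.0464²) = 0.0001309 m³/s = 7.85 L/min.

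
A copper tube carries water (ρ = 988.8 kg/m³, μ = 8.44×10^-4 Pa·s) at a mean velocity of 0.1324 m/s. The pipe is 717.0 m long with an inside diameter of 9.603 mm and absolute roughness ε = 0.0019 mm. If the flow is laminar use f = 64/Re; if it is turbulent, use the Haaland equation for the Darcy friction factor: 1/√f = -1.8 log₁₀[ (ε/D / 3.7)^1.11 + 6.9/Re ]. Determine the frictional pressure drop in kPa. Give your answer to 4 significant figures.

Reynolds number Re = ρVD/μ = 988.8 · 0.1324 · 0.009603 / 0.000844 = 1490.
Re < 2300 → laminar flow, so f = 64/Re = 64/1490 = 0.04297 (the turbulent correlation is not needed).
Darcy-Weisbach: ΔP = f(L/D)(ρV²/2) = 0.04297·(717/0.009603)·(988.8·0.1324²/2) = 0.04297·7.466e+04·8.667 = 2.78e+04 Pa.
ΔP = 2.78e+04 Pa = 27.80 kPa.

ΔP ≈ 27.80 kPa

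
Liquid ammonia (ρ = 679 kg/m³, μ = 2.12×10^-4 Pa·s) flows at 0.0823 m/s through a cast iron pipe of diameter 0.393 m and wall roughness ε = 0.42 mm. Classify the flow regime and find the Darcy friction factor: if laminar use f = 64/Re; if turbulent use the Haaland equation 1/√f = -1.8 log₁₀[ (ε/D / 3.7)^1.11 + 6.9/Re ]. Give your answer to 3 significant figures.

f ≈ 0.0221

Re = ρVD/μ = 679·0.0823·0.393/0.000212 = 1.036e+05.
Re > 4000 → turbulent. ε/D = 0.00042/0.393 = 0.00107; Haaland: 1/√f = -1.8 log₁₀[0.000118 + 6.66e-05] = 6.721, so f = 0.02214.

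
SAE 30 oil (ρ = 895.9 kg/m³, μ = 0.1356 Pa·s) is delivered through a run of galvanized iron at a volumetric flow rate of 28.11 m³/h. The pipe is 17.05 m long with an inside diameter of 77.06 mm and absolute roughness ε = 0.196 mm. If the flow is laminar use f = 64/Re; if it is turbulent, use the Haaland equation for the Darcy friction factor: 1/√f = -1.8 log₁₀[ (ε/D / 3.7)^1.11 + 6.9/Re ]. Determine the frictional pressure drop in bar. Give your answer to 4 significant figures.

ΔP ≈ 0.2086 bar

Q = 28.11 m³/h = 28.11/3600 = 0.007808 m³/s.
Cross-sectional area A = πD²/4 = π(0.07706)²/4 = 0.004664 m²; mean velocity V = Q/A = 0.007808/0.004664 = 1.674 m/s.
Reynolds number Re = ρVD/μ = 895.9 · 1.674 · 0.07706 / 0.136 = 852.4.
Re < 2300 → laminar flow, so f = 64/Re = 64/852.4 = 0.07508 (the turbulent correlation is not needed).
Darcy-Weisbach: ΔP = f(L/D)(ρV²/2) = 0.07508·(17.05/0.07706)·(895.9·1.674²/2) = 0.07508·221.3·1256 = 2.086e+04 Pa.
ΔP = 2.086e+04 Pa = 0.2086 bar.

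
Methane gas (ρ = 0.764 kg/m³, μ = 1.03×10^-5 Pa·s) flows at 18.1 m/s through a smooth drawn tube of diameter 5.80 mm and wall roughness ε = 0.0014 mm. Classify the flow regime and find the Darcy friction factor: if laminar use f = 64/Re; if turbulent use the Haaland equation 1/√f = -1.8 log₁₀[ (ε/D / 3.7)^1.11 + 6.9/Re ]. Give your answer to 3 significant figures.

Re = ρVD/μ = 0.764·18.1·0.0058/1.03e-05 = 7787.
Re > 4000 → turbulent. ε/D = 1.4e-06/0.0058 = 0.000241; Haaland: 1/√f = -1.8 log₁₀[2.26e-05 + 0.000886] = 5.475, so f = 0.03336.

f ≈ 0.0334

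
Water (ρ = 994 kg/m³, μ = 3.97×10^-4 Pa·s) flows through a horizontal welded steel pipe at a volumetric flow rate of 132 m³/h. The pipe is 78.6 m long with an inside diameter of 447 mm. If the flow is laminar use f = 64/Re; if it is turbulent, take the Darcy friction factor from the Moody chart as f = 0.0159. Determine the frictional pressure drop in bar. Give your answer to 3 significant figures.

Q = 132 m³/h = 132/3600 = 0.03667 m³/s.
Cross-sectional area A = πD²/4 = π(0.447)²/4 = 0.1569 m²; mean velocity V = Q/A = 0.03667/0.1569 = 0.2337 m/s.
Reynolds number Re = ρVD/μ = 994 · 0.2337 · 0.447 / 0.000397 = 2.615e+05.
Re > 4000 → turbulent; use the Moody-chart value f = 0.0159.
Darcy-Weisbach: ΔP = f(L/D)(ρV²/2) = 0.0159·(78.6/0.447)·(994·0.2337²/2) = 0.0159·175.8·27.13 = 75.86 Pa.
ΔP = 75.86 Pa = 7.59×10^-4 bar.

ΔP ≈ 7.59×10^-4 bar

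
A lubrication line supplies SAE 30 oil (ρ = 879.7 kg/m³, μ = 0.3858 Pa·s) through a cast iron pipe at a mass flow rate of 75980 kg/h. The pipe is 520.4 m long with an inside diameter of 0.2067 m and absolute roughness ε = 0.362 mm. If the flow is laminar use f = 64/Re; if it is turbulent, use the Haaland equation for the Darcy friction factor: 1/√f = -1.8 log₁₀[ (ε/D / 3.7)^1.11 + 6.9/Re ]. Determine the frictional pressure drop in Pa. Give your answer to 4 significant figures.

ṁ = 75980 kg/h = 75980/3600 = 21.11 kg/s.
A = πD²/4 = π(0.2067)²/4 = 0.03356 m²; mean velocity V = ṁ/(ρA) = 21.11/(879.7 · 0.03356) = 0.715 m/s.
Reynolds number Re = ρVD/μ = 879.7 · 0.715 · 0.2067 / 0.386 = 337.
Re < 2300 → laminar flow, so f = 64/Re = 64/337 = 0.1899 (the turbulent correlation is not needed).
Darcy-Weisbach: ΔP = f(L/D)(ρV²/2) = 0.1899·(520.4/0.2067)·(879.7·0.715²/2) = 0.1899·2518·224.8 = 1.075e+05 Pa.

ΔP ≈ 107500 Pa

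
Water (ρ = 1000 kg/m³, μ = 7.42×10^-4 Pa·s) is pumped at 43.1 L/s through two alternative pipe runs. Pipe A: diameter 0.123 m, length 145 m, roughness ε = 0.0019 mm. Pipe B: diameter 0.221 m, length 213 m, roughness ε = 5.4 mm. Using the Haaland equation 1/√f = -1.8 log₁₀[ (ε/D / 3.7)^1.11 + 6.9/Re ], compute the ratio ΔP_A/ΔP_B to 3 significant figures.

ΔP_A/ΔP_B ≈ 3.10

Pipe A: V = Q/A = 0.0431/0.01188 = 3.627 m/s; Re = 6.013e+05; ε/D = 1.54e-05; Haaland → f = 0.01285; ΔP_A = f(L/D)(ρV²/2) = 9.963e+04 Pa.
Pipe B: V = Q/A = 0.0431/0.03836 = 1.124 m/s; Re = 3.347e+05; ε/D = 0.0244; Haaland → f = 0.0528; ΔP_B = f(L/D)(ρV²/2) = 3.212e+04 Pa.
ΔP_A/ΔP_B = 9.963e+04/3.212e+04 = 3.10.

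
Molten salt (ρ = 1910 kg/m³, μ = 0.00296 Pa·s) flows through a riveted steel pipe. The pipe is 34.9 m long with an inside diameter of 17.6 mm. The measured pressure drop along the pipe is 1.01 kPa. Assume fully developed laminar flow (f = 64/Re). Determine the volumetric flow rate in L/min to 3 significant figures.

For laminar flow, f = 64/Re with Re = ρVD/μ, so Darcy-Weisbach reduces to ΔP = 32μLV/D². Solving for V: V = ΔP·D²/(32μL) = 1010·(0.0176)²/(32·0.00296·34.9) = 0.09464 m/s.
Check: Re = ρVD/μ = 1910·0.09464·0.0176/0.00296 = 1075 < 2300, so the laminar assumption holds.
Q = V·A = 0.09464·(π/4·0.0176²) = 2.302e-05 m³/s = 1.38 L/min.

Q ≈ 1.38 L/min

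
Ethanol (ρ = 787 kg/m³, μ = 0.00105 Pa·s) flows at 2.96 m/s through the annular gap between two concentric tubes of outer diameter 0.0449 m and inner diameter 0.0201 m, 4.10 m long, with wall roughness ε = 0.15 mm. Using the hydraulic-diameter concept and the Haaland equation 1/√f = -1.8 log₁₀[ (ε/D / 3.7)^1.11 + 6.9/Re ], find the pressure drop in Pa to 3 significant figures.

Hydraulic diameter D_h = 4A/P = D_o - D_i = 0.0449 - 0.0201 = 0.0248 m.
Re = ρVD_h/μ = 787·2.96·0.0248/0.00105 = 5.502e+04.
ε/D_h = 0.00015/0.0248 = 0.00605; Haaland gives 1/√f = -1.8 log₁₀[0.000807+0.000125] = 5.455, so f = 0.03361.
ΔP = f(L/D_h)(ρV²/2) = 0.03361·4.1/0.0248·3448 = 1.916e+04 Pa.

ΔP ≈ 19200 Pa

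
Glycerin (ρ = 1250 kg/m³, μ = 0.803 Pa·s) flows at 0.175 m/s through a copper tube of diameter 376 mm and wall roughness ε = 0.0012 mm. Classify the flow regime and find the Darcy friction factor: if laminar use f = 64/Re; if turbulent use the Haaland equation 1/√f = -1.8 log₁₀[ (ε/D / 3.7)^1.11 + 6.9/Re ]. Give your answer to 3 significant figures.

Re = ρVD/μ = 1250·0.175·0.376/0.803 = 102.4.
Re < 2300 → laminar, so f = 64/Re = 0.6248 (roughness is irrelevant in laminar flow).

f ≈ 0.625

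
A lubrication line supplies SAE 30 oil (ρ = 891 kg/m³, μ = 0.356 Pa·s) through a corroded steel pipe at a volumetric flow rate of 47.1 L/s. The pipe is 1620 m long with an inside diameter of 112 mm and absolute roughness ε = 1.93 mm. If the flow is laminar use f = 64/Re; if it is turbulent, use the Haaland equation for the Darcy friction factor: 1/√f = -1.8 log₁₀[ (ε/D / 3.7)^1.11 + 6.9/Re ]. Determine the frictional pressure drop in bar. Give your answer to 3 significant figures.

ΔP ≈ 70.3 bar

Q = 47.1 L/s = 47.1/1000 = 0.0471 m³/s.
Cross-sectional area A = πD²/4 = π(0.112)²/4 = 0.009852 m²; mean velocity V = Q/A = 0.0471/0.009852 = 4.781 m/s.
Reynolds number Re = ρVD/μ = 891 · 4.781 · 0.112 / 0.356 = 1340.
Re < 2300 → laminar flow, so f = 64/Re = 64/1340 = 0.04776 (the turbulent correlation is not needed).
Darcy-Weisbach: ΔP = f(L/D)(ρV²/2) = 0.04776·(1620/0.112)·(891·4.781²/2) = 0.04776·1.446e+04·1.018e+04 = 7.034e+06 Pa.
ΔP = 7.034e+06 Pa = 70.3 bar.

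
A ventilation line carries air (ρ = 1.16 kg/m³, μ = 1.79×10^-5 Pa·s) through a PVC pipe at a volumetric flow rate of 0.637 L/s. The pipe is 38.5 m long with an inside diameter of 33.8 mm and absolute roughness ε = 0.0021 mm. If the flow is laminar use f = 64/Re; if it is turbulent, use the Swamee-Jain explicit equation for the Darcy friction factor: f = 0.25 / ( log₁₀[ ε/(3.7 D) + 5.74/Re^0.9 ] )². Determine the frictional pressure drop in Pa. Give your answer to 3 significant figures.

ΔP ≈ 13.7 Pa

Q = 0.637 L/s = 0.637/1000 = 0.000637 m³/s.
Cross-sectional area A = πD²/4 = π(0.0338)²/4 = 0.0008973 m²; mean velocity V = Q/A = 0.000637/0.0008973 = 0.7099 m/s.
Reynolds number Re = ρVD/μ = 1.16 · 0.7099 · 0.0338 / 1.79e-05 = 1555.
Re < 2300 → laminar flow, so f = 64/Re = 64/1555 = 0.04116 (the turbulent correlation is not needed).
Darcy-Weisbach: ΔP = f(L/D)(ρV²/2) = 0.04116·(38.5/0.0338)·(1.16·0.7099²/2) = 0.04116·1139·0.2923 = 13.7 Pa.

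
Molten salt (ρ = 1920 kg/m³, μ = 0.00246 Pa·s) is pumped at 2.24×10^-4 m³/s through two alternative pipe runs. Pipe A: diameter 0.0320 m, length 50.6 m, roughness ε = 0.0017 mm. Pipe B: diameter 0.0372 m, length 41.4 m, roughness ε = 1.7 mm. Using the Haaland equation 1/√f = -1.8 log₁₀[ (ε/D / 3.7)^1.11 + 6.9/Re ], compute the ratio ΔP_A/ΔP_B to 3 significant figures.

ΔP_A/ΔP_B ≈ 1.22

Pipe A: V = Q/A = 0.000224/0.0008042 = 0.2785 m/s; Re = 6956; ε/D = 5.31e-05; Haaland → f = 0.03426; ΔP_A = f(L/D)(ρV²/2) = 4034 Pa.
Pipe B: V = Q/A = 0.000224/0.001087 = 0.2061 m/s; Re = 5984; ε/D = 0.0457; Haaland → f = 0.07294; ΔP_B = f(L/D)(ρV²/2) = 3310 Pa.
ΔP_A/ΔP_B = 4034/3310 = 1.22.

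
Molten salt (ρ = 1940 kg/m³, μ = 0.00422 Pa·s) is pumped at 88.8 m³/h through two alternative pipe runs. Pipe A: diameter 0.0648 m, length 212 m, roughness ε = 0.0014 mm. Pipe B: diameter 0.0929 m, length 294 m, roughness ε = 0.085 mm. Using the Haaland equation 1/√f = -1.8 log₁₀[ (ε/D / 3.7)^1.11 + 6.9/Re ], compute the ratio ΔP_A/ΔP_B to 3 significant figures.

Pipe A: V = Q/A = 0.02467/0.003298 = 7.479 m/s; Re = 2.228e+05; ε/D = 2.16e-05; Haaland → f = 0.01532; ΔP_A = f(L/D)(ρV²/2) = 2.721e+06 Pa.
Pipe B: V = Q/A = 0.02467/0.006778 = 3.639 m/s; Re = 1.554e+05; ε/D = 0.000915; Haaland → f = 0.0209; ΔP_B = f(L/D)(ρV²/2) = 8.496e+05 Pa.
ΔP_A/ΔP_B = 2.721e+06/8.496e+05 = 3.20.

ΔP_A/ΔP_B ≈ 3.20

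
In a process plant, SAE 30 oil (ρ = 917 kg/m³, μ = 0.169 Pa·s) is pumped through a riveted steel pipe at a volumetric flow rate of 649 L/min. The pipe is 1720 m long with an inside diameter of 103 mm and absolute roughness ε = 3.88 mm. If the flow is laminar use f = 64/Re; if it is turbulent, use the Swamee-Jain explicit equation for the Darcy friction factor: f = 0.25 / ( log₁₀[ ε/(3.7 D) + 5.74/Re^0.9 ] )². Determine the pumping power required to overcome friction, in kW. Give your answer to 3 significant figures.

Q = 649 L/min = 649/60000 = 0.01082 m³/s.
Cross-sectional area A = πD²/4 = π(0.103)²/4 = 0.008332 m²; mean velocity V = Q/A = 0.01082/0.008332 = 1.298 m/s.
Reynolds number Re = ρVD/μ = 917 · 1.298 · 0.103 / 0.169 = 725.5.
Re < 2300 → laminar flow, so f = 64/Re = 64/725.5 = 0.08821 (the turbulent correlation is not needed).
Darcy-Weisbach: ΔP = f(L/D)(ρV²/2) = 0.08821·(1720/0.103)·(917·1.298²/2) = 0.08821·1.67e+04·772.7 = 1.138e+06 Pa.
Pumping power P = QΔP = 0.01082·1.138e+06 = 12310 W = 12.3 kW.

P ≈ 12.3 kW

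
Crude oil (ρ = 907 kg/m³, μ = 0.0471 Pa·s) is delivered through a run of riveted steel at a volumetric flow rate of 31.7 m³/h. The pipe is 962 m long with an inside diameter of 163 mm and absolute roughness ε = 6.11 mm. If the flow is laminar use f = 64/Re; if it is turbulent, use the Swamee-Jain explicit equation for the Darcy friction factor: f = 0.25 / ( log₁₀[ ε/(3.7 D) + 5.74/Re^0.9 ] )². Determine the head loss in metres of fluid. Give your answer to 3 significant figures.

Q = 31.7 m³/h = 31.7/3600 = 0.008806 m³/s.
Cross-sectional area A = πD²/4 = π(0.163)²/4 = 0.02087 m²; mean velocity V = Q/A = 0.008806/0.02087 = 0.422 m/s.
Reynolds number Re = ρVD/μ = 907 · 0.422 · 0.163 / 0.0471 = 1325.
Re < 2300 → laminar flow, so f = 64/Re = 64/1325 = 0.04832 (the turbulent correlation is not needed).
Darcy-Weisbach: ΔP = f(L/D)(ρV²/2) = 0.04832·(962/0.163)·(907·0.422²/2) = 0.04832·5902·80.75 = 2.303e+04 Pa.
Head loss h_f = ΔP/(ρg) = 2.303e+04/(907·9.81) = 2.59 m.

h_f ≈ 2.59 m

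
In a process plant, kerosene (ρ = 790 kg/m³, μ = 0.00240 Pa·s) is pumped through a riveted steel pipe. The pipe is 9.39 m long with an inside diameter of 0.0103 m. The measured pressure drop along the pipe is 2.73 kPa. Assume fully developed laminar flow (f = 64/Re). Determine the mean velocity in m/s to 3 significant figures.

V ≈ 0.402 m/s

For laminar flow, f = 64/Re with Re = ρVD/μ, so Darcy-Weisbach reduces to ΔP = 32μLV/D². Solving for V: V = ΔP·D²/(32μL) = 2730·(0.0103)²/(32·0.0024·9.39) = 0.4016 m/s.
Check: Re = ρVD/μ = 790·0.4016·0.0103/0.0024 = 1362 < 2300, so the laminar assumption holds.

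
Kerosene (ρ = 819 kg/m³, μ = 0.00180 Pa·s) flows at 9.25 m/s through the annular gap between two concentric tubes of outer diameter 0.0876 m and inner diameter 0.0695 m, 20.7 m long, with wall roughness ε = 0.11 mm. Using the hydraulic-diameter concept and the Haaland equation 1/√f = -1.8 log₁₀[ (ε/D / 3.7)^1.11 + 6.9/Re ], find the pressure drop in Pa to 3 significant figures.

ΔP ≈ 1.33×10^6 Pa

Hydraulic diameter D_h = 4A/P = D_o - D_i = 0.0876 - 0.0695 = 0.0181 m.
Re = ρVD_h/μ = 819·9.25·0.0181/0.0018 = 7.618e+04.
ε/D_h = 0.00011/0.0181 = 0.00608; Haaland gives 1/√f = -1.8 log₁₀[0.000811+9.06e-05] = 5.481, so f = 0.03329.
ΔP = f(L/D_h)(ρV²/2) = 0.03329·20.7/0.0181·3.504e+04 = 1.334e+06 Pa.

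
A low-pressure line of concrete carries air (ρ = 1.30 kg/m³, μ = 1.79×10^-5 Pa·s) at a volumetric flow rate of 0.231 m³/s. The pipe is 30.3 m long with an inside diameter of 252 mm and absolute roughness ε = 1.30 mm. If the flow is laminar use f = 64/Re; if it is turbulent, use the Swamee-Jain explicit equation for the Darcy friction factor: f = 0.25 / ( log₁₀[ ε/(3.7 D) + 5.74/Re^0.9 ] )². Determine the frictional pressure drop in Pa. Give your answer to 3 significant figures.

ΔP ≈ 53.7 Pa

Cross-sectional area A = πD²/4 = π(0.252)²/4 = 0.04988 m²; mean velocity V = Q/A = 0.231/0.04988 = 4.631 m/s.
Reynolds number Re = ρVD/μ = 1.3 · 4.631 · 0.252 / 1.79e-05 = 8.476e+04.
Re > 4000 → turbulent. Relative roughness ε/D = 0.0013/0.252 = 0.00516. Swamee-Jain: f = 0.25/(log₁₀[0.00516/3.7 + 5.74/8.476e+04^0.9])² = 0.25/(log₁₀[0.00139 + 0.000211])² = 0.25/(-2.795)² = 0.03201.
Darcy-Weisbach: ΔP = f(L/D)(ρV²/2) = 0.03201·(30.3/0.252)·(1.3·4.631²/2) = 0.03201·120.2·13.94 = 53.67 Pa.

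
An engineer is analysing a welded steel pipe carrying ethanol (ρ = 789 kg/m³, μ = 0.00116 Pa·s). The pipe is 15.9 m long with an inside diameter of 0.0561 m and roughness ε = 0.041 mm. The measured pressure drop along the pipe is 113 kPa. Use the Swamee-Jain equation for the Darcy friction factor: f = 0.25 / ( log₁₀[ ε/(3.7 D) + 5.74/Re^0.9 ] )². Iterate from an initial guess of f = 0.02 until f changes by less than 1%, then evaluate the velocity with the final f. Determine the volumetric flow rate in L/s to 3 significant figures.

Q ≈ 17.7 L/s

Rearranging Darcy-Weisbach: V = √(2·ΔP·D/(f·L·ρ)). With ε/D = 4.1e-05/0.0561 = 0.000731, iterate starting from f = 0.02:
  f = 0.02 → V = √(2·1.13e+05·0.0561/(0.02·15.9·789)) = 7.109 m/s; Re = ρVD/μ = 2.712e+05; f → 0.01966
  f = 0.01966 → V = 7.17 m/s; Re = 2.736e+05; f → 0.01965
Converged (Δf/f < 1%). With the final f = 0.01965: V = √(2·1.13e+05·0.0561/(0.01965·15.9·789)) = 7.172 m/s.
Q = V·A = 7.172·(π/4·0.0561²) = 0.01773 m³/s = 17.7 L/s.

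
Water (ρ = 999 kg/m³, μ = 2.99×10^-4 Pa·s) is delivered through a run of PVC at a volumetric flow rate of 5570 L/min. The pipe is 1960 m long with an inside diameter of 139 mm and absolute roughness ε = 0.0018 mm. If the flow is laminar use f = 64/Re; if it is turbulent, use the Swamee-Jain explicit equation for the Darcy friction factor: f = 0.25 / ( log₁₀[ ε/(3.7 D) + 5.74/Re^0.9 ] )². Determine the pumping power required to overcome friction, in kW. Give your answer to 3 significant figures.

P ≈ 254 kW

Q = 5570 L/min = 5570/60000 = 0.09283 m³/s.
Cross-sectional area A = πD²/4 = π(0.139)²/4 = 0.01517 m²; mean velocity V = Q/A = 0.09283/0.01517 = 6.118 m/s.
Reynolds number Re = ρVD/μ = 999 · 6.118 · 0.139 / 0.000299 = 2.841e+06.
Re > 4000 → turbulent. Relative roughness ε/D = 1.8e-06/0.139 = 1.29e-05. Swamee-Jain: f = 0.25/(log₁₀[1.29e-05/3.7 + 5.74/2.841e+06^0.9])² = 0.25/(log₁₀[3.5e-06 + 8.93e-06])² = 0.25/(-4.906)² = 0.01039.
Darcy-Weisbach: ΔP = f(L/D)(ρV²/2) = 0.01039·(1960/0.139)·(999·6.118²/2) = 0.01039·1.41e+04·1.869e+04 = 2.738e+06 Pa.
Pumping power P = QΔP = 0.09283·2.738e+06 = 254200 W = 254 kW.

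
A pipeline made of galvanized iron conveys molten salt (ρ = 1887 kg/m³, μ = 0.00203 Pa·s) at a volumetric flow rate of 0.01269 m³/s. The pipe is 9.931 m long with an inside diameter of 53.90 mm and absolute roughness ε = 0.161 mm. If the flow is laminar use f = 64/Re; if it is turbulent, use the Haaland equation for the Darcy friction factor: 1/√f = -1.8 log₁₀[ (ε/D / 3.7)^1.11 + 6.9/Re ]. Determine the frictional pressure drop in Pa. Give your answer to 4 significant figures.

Cross-sectional area A = πD²/4 = π(0.0539)²/4 = 0.002282 m²; mean velocity V = Q/A = 0.01269/0.002282 = 5.562 m/s.
Reynolds number Re = ρVD/μ = 1887 · 5.562 · 0.0539 / 0.00203 = 2.786e+05.
Re > 4000 → turbulent. Relative roughness ε/D = 0.000161/0.0539 = 0.00299. Haaland: 1/√f = -1.8 log₁₀[(0.00299/3.7)^1.11 + 6.9/2.786e+05] = -1.8 log₁₀[0.000369 + 2.48e-05] = 6.129, so f = 0.02662.
Darcy-Weisbach: ΔP = f(L/D)(ρV²/2) = 0.02662·(9.931/0.0539)·(1887·5.562²/2) = 0.02662·184.2·2.918e+04 = 1.431e+05 Pa.

ΔP ≈ 143100 Pa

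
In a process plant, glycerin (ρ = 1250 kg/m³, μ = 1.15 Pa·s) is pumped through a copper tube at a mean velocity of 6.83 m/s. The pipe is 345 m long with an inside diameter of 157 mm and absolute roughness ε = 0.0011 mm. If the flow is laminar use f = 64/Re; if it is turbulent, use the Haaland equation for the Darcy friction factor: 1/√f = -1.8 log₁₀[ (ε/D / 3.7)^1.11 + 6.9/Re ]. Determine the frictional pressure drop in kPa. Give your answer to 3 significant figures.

Reynolds number Re = ρVD/μ = 1250 · 6.83 · 0.157 / 1.15 = 1166.
Re < 2300 → laminar flow, so f = 64/Re = 64/1166 = 0.05491 (the turbulent correlation is not needed).
Darcy-Weisbach: ΔP = f(L/D)(ρV²/2) = 0.05491·(345/0.157)·(1250·6.83²/2) = 0.05491·2197·2.916e+04 = 3.518e+06 Pa.
ΔP = 3.518e+06 Pa = 3520 kPa.

ΔP ≈ 3520 kPa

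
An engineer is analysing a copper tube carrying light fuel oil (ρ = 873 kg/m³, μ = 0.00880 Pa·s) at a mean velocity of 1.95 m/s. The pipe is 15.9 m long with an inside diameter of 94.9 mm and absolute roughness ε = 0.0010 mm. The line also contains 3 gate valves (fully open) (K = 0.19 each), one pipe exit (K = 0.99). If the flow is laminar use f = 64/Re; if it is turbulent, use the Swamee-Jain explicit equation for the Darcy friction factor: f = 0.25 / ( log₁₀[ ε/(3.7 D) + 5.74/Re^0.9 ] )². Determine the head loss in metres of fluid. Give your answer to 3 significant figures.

Reynolds number Re = ρVD/μ = 873 · 1.95 · 0.0949 / 0.0088 = 1.836e+04.
Re > 4000 → turbulent. Relative roughness ε/D = 1e-06/0.0949 = 1.05e-05. Swamee-Jain: f = 0.25/(log₁₀[1.05e-05/3.7 + 5.74/1.836e+04^0.9])² = 0.25/(log₁₀[2.85e-06 + 0.000835])² = 0.25/(-3.077)² = 0.0264.
Total minor-loss coefficient ΣK = 3·0.19 + 1·0.99 = 1.56.
ΔP = [f·L/D + ΣK]·(ρV²/2) = [0.0264·15.9/0.0949 + 1.56]·(873·1.95²/2) = [4.424 + 1.56]·1660 = 9932 Pa.
Head loss h_f = ΔP/(ρg) = 9932/(873·9.81) = 1.16 m.

h_f ≈ 1.16 m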